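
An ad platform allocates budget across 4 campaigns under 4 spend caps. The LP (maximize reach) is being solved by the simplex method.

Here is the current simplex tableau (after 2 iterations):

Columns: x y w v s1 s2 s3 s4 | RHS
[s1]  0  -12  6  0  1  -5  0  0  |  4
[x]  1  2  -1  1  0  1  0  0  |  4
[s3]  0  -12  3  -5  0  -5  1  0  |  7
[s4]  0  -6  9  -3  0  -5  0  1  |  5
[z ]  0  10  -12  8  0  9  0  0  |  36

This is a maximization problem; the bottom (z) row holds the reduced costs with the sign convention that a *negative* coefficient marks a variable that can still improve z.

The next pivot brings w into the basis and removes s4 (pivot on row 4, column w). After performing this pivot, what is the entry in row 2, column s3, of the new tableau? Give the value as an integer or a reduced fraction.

0

Pivot element is row 4, column w: 9.
Normalize row 4: new (row 4, s3) = 0/9 = 0.
row 2 ← row 2 − (-1)·(new row 4): 0 − (-1)·0 = 0.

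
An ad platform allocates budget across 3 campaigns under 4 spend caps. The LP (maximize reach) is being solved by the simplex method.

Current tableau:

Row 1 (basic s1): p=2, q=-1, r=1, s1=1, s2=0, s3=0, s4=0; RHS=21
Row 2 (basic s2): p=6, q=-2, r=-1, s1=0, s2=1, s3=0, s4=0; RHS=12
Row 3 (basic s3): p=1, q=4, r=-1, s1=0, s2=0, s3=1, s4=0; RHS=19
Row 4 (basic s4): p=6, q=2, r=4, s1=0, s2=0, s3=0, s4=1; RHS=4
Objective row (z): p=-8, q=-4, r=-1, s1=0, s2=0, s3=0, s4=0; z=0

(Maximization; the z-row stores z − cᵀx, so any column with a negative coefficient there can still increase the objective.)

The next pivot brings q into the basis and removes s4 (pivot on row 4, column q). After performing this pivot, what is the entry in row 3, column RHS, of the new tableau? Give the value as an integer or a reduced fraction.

Pivot element is row 4, column q: 2.
Normalize row 4: new (row 4, RHS) = 4/2 = 2.
row 3 ← row 3 − 4·(new row 4): 19 − 4·2 = 11.

11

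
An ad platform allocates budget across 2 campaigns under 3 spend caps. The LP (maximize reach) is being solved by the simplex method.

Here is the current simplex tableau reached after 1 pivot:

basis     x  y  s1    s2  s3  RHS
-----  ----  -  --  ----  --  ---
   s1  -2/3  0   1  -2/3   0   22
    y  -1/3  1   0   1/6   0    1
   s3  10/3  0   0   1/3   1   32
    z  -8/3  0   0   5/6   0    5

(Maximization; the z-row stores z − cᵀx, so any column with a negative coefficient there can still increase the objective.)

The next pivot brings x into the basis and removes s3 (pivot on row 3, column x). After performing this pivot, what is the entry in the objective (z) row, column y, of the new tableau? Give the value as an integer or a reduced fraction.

0

Pivot element is row 3, column x: 10/3.
Normalize row 3: new (row 3, y) = 0/(10/3) = 0.
z-row ← z-row − (-8/3)·(new row 3): 0 − (-8/3)·0 = 0.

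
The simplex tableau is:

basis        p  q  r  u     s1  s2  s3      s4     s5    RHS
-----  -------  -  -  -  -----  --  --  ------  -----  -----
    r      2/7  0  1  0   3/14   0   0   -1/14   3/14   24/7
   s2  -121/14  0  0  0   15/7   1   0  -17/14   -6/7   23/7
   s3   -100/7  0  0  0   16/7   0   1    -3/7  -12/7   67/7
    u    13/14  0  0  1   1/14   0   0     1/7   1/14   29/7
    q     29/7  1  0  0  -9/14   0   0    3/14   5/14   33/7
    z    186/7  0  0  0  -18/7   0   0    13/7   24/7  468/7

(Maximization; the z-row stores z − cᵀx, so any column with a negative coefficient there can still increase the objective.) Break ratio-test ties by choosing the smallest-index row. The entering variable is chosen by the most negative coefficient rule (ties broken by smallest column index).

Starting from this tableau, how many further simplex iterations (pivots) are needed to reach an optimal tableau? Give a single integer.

pivot: s1 in, s2 out → z = 354/5
No improving column remains; optimal.

1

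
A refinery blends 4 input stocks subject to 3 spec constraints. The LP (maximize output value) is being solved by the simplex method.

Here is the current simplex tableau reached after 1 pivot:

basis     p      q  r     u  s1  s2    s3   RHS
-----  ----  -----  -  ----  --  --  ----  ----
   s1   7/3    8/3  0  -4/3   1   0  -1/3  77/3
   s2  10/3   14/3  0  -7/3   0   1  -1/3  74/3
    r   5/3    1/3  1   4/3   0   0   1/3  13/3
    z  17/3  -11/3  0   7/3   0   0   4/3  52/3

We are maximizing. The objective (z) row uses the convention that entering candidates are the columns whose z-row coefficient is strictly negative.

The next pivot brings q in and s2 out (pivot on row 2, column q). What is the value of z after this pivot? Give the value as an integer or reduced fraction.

257/7

Minimum ratio for q: (74/3)/(14/3) = 37/7.
z changes by −(z-row coeff of q)·ratio = −(-11/3)·(37/7) = 407/21.
New z = 52/3 + (407/21) = 257/7.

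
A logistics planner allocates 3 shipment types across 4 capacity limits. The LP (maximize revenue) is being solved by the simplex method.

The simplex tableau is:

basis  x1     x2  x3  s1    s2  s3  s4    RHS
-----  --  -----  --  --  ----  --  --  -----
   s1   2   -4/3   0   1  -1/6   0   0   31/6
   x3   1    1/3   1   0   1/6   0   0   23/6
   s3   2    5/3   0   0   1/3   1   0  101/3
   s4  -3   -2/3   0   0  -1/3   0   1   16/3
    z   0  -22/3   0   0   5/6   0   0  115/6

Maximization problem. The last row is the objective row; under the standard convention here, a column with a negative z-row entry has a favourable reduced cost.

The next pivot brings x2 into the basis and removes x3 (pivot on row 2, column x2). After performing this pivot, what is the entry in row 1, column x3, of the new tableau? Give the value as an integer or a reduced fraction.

4

Pivot element is row 2, column x2: 1/3.
Normalize row 2: new (row 2, x3) = 1/(1/3) = 3.
row 1 ← row 1 − (-4/3)·(new row 2): 0 − (-4/3)·3 = 4.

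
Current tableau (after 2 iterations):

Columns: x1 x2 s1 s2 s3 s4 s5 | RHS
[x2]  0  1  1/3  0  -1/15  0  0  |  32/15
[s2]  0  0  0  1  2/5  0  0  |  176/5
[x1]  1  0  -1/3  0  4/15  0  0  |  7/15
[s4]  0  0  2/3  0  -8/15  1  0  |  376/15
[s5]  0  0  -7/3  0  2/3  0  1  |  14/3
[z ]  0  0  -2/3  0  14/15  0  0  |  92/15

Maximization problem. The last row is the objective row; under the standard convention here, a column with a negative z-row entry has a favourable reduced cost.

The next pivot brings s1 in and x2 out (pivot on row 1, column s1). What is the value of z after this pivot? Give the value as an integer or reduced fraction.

Minimum ratio for s1: (32/15)/(1/3) = 32/5.
z changes by −(z-row coeff of s1)·ratio = −(-2/3)·(32/5) = 64/15.
New z = 92/15 + (64/15) = 52/5.

52/5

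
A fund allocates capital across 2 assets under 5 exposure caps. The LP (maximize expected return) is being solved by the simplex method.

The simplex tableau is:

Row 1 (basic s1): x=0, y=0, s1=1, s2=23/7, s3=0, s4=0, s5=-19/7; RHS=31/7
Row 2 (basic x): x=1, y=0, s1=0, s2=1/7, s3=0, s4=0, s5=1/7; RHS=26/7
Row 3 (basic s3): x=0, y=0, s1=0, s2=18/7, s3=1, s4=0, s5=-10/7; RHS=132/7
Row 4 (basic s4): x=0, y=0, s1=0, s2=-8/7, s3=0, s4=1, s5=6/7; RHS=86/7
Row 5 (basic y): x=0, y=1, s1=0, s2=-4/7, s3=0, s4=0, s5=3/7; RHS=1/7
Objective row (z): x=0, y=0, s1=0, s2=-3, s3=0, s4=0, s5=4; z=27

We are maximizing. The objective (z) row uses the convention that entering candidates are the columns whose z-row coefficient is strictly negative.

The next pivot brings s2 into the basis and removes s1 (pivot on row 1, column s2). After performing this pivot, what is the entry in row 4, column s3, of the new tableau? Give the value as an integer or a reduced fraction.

0

Pivot element is row 1, column s2: 23/7.
Normalize row 1: new (row 1, s3) = 0/(23/7) = 0.
row 4 ← row 4 − (-8/7)·(new row 1): 0 − (-8/7)·0 = 0.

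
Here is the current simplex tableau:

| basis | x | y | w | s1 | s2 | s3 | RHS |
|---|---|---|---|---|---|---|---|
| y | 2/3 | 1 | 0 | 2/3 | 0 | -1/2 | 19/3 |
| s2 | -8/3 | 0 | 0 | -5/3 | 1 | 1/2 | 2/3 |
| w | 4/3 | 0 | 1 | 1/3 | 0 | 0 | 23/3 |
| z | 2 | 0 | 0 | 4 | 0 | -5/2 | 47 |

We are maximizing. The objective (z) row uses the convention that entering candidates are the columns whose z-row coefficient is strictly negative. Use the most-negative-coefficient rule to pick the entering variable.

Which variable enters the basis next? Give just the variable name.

s3

Objective-row coefficients: x: 2, y: 0, w: 0, s1: 4, s2: 0, s3: -5/2.
The most negative is -5/2 in column s3, so s3 enters.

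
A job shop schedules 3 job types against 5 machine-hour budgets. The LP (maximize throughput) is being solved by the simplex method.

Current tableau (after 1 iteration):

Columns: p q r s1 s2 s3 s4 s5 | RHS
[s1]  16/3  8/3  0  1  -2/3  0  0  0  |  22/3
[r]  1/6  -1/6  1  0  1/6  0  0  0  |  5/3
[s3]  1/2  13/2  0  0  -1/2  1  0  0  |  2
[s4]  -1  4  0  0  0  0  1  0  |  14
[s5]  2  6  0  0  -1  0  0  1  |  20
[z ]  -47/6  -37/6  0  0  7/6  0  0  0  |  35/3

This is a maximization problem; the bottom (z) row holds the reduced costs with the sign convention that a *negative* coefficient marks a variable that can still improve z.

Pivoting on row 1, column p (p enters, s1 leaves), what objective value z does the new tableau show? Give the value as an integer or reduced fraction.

Minimum ratio for p: (22/3)/(16/3) = 11/8.
z changes by −(z-row coeff of p)·ratio = −(-47/6)·(11/8) = 517/48.
New z = 35/3 + (517/48) = 359/16.

359/16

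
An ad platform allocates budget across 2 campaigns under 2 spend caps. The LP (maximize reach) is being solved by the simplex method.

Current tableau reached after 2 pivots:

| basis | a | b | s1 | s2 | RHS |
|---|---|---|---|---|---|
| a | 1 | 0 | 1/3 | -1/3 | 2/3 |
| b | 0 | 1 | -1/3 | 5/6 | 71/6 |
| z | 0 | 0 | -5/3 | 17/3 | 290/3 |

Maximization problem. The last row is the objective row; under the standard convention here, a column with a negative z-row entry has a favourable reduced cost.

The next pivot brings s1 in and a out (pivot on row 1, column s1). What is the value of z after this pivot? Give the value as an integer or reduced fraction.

Minimum ratio for s1: (2/3)/(1/3) = 2.
z changes by −(z-row coeff of s1)·ratio = −(-5/3)·2 = 10/3.
New z = 290/3 + (10/3) = 100.

100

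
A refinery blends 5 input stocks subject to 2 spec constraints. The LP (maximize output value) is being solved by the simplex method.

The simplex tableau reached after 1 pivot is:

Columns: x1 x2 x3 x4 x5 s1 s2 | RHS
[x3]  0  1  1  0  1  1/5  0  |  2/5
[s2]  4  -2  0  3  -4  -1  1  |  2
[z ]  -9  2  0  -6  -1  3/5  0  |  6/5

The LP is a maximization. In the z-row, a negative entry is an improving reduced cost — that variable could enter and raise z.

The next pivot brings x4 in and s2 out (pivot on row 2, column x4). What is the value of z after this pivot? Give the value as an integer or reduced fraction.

26/5

Minimum ratio for x4: 2/3 = 2/3.
z changes by −(z-row coeff of x4)·ratio = −(-6)·(2/3) = 4.
New z = 6/5 + 4 = 26/5.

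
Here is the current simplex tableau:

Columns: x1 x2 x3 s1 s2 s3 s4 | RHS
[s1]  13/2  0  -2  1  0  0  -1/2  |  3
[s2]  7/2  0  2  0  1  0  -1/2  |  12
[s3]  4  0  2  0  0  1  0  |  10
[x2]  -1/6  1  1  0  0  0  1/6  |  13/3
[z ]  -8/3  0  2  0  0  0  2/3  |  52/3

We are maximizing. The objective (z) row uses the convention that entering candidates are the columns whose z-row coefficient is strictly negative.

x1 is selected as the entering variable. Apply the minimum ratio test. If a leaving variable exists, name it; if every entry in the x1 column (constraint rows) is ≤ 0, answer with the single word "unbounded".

s1

Ratios: row 1 (s1): 3/(13/2) = 6/13; row 2 (s2): 12/(7/2) = 24/7; row 3 (s3): 10/4 = 5/2; row 4 (x2): entry -1/6 ≤ 0, skip.
Minimum ratio is in the s1 row, so s1 leaves.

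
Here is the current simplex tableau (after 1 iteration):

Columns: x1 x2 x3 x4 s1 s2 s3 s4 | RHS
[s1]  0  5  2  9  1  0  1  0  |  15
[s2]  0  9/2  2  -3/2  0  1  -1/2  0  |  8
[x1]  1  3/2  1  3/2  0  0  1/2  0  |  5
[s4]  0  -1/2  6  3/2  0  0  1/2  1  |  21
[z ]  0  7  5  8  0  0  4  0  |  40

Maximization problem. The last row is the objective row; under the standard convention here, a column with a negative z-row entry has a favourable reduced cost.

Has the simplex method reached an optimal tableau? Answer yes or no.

yes

No objective-row coefficient is strictly negative, so no entering variable exists; the tableau is optimal.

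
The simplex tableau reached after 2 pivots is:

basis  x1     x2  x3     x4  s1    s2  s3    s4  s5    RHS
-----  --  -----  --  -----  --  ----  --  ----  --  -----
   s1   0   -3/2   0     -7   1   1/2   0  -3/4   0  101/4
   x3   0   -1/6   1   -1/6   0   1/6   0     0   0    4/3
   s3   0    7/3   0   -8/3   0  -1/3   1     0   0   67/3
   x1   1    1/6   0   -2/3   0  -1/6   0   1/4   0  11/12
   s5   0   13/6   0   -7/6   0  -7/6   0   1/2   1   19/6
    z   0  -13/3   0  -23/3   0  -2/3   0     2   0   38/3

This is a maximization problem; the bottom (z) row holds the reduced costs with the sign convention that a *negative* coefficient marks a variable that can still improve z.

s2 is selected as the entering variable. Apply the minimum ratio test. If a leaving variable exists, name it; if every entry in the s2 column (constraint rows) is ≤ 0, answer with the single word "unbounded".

x3

Ratios: row 1 (s1): (101/4)/(1/2) = 101/2; row 2 (x3): (4/3)/(1/6) = 8; row 3 (s3): entry -1/3 ≤ 0, skip; row 4 (x1): entry -1/6 ≤ 0, skip; row 5 (s5): entry -7/6 ≤ 0, skip.
Minimum ratio is in the x3 row, so x3 leaves.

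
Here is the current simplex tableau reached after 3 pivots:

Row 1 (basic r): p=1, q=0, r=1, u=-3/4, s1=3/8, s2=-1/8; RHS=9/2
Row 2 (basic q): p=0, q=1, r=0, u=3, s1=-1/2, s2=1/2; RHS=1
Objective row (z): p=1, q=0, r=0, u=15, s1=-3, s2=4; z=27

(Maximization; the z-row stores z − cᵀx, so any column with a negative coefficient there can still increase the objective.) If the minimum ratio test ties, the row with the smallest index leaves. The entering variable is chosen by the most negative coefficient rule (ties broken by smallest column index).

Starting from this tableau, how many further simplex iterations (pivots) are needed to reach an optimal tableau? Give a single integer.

pivot: s1 in, r out → z = 63
No improving column remains; optimal.

1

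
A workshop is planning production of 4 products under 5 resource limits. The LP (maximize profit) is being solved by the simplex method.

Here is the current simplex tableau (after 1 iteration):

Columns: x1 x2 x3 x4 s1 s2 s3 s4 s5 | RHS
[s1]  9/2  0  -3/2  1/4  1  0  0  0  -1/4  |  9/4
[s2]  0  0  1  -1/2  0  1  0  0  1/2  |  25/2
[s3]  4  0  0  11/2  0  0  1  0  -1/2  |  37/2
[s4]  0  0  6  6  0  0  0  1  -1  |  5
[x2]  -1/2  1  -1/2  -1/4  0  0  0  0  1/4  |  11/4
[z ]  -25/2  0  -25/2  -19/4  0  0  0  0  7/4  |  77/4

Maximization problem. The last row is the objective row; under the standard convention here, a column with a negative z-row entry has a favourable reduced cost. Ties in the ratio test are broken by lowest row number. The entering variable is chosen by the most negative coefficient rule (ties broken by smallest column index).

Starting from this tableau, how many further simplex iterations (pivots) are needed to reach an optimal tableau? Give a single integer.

3

pivot: x1 in, s1 out → z = 51/2
pivot: x3 in, s4 out → z = 709/18
pivot: s5 in, s2 out → z = 2503/36
No improving column remains; optimal.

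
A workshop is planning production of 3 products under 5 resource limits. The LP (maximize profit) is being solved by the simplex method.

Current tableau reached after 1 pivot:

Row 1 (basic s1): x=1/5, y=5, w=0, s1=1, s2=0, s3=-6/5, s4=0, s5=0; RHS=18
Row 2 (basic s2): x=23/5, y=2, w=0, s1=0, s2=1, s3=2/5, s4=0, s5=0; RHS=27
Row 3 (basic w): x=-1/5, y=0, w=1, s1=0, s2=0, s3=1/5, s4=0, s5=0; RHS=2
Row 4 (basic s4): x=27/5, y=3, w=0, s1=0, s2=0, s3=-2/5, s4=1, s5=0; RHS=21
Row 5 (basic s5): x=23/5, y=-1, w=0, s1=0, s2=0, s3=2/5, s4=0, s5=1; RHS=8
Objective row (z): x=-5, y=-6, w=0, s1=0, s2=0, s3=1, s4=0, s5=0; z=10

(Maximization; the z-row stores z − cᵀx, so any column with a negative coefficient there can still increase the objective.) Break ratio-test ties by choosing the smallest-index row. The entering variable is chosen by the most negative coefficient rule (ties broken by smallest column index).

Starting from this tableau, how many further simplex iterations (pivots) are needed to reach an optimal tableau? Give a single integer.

3

pivot: y in, s1 out → z = 158/5
pivot: x in, s4 out → z = 1795/44
pivot: s3 in, w out → z = 85/2
No improving column remains; optimal.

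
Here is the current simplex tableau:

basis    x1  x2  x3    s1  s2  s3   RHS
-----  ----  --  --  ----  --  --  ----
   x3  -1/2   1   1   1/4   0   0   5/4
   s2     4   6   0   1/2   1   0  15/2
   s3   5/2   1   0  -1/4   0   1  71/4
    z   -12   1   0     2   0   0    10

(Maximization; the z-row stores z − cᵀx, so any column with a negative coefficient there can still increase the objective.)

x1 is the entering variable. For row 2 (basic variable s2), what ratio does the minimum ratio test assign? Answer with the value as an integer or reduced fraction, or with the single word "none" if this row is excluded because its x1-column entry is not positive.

15/8

Ratio = RHS / (x1 entry) = (15/2) / 4 = 15/8.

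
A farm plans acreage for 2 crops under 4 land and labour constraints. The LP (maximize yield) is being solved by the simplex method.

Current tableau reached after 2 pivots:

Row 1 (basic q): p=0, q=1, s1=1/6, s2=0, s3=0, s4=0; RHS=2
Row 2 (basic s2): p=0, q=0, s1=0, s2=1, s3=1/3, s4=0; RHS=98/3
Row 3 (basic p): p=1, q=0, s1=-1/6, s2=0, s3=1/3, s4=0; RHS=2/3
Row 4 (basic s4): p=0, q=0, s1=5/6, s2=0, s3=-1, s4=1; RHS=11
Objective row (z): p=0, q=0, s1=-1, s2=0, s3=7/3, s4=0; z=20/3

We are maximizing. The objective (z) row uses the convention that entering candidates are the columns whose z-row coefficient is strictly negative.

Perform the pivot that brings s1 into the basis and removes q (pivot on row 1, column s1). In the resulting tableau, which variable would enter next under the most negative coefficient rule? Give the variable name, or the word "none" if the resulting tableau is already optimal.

Pivot element 1/6. New z-row = old z-row − (-1)·(row 1/(1/6)).
Updated z-row coefficients: p: 0, q: 6, s1: 0, s2: 0, s3: 7/3, s4: 0.
No coefficient is strictly negative; the tableau after this pivot is optimal.

none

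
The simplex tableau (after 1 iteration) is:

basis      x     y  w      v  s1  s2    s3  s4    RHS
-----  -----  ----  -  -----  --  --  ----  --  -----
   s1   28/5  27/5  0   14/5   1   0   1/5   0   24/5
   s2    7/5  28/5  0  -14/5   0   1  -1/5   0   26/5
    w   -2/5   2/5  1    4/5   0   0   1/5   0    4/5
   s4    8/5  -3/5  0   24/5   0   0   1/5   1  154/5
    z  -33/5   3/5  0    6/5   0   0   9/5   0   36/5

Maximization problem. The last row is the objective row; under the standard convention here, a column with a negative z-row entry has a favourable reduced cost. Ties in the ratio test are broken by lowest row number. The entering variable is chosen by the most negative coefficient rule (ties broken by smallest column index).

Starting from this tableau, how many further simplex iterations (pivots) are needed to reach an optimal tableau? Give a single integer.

pivot: x in, s1 out → z = 90/7
No improving column remains; optimal.

1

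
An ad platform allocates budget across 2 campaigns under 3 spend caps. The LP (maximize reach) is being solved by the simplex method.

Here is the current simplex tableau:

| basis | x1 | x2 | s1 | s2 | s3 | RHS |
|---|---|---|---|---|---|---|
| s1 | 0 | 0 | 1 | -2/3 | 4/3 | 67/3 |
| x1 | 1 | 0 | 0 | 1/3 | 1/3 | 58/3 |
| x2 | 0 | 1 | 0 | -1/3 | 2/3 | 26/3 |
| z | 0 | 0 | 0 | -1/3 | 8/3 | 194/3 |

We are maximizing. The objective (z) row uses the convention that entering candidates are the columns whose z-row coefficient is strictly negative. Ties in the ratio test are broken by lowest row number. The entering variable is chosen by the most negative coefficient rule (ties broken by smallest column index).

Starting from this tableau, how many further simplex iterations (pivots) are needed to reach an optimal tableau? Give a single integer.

pivot: s2 in, x1 out → z = 84
No improving column remains; optimal.

1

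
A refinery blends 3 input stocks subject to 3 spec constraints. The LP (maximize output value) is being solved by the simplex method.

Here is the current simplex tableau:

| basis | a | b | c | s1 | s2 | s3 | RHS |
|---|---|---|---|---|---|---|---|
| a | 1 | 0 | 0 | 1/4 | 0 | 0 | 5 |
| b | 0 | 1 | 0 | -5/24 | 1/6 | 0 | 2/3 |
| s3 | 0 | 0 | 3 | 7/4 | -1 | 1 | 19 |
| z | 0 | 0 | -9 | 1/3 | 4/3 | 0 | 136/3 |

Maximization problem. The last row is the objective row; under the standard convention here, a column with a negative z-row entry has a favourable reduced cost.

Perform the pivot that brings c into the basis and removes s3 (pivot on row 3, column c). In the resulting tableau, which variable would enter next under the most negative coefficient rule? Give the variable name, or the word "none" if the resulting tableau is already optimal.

Pivot element 3. New z-row = old z-row − (-9)·(row 3/3).
Updated z-row coefficients: a: 0, b: 0, c: 0, s1: 67/12, s2: -5/3, s3: 3.
The most negative is -5/3 in column s2, so s2 would enter next.

s2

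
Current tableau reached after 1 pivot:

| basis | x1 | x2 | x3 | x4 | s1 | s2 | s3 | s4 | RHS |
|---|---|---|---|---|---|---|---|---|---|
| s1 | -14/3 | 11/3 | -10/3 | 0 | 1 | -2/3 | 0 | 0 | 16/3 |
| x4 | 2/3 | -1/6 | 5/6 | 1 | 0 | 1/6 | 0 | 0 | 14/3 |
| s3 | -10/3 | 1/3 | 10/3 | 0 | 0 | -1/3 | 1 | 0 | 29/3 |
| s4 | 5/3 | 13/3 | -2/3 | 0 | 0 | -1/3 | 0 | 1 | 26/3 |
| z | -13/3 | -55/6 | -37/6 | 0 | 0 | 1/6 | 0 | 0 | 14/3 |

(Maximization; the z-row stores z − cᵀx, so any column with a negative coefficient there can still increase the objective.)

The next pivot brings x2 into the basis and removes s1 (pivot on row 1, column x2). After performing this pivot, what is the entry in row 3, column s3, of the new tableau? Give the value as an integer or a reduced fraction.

1

Pivot element is row 1, column x2: 11/3.
Normalize row 1: new (row 1, s3) = 0/(11/3) = 0.
row 3 ← row 3 − (1/3)·(new row 1): 1 − (1/3)·0 = 1.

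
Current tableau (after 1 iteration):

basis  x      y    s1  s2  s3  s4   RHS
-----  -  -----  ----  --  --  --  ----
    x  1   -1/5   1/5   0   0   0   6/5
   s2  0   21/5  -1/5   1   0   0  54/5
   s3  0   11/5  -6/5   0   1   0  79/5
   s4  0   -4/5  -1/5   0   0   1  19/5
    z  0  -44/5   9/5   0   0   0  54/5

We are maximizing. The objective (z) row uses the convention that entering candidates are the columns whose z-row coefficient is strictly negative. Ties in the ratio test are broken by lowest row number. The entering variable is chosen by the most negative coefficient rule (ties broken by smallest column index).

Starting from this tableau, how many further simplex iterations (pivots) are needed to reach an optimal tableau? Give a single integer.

pivot: y in, s2 out → z = 234/7
No improving column remains; optimal.

1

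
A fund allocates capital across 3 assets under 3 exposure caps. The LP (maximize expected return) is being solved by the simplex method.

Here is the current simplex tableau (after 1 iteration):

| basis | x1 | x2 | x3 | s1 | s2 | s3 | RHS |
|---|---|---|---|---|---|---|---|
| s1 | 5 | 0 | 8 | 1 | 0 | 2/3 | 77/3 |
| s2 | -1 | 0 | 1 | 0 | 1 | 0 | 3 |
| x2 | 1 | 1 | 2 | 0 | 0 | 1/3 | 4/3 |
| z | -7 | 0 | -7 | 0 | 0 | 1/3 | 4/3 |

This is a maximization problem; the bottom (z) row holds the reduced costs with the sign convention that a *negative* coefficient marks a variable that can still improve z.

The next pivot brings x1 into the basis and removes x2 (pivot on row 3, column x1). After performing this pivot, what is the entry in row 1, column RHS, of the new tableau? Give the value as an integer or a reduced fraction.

19

Pivot element is row 3, column x1: 1.
Normalize row 3: new (row 3, RHS) = (4/3)/1 = 4/3.
row 1 ← row 1 − 5·(new row 3): 77/3 − 5·(4/3) = 19.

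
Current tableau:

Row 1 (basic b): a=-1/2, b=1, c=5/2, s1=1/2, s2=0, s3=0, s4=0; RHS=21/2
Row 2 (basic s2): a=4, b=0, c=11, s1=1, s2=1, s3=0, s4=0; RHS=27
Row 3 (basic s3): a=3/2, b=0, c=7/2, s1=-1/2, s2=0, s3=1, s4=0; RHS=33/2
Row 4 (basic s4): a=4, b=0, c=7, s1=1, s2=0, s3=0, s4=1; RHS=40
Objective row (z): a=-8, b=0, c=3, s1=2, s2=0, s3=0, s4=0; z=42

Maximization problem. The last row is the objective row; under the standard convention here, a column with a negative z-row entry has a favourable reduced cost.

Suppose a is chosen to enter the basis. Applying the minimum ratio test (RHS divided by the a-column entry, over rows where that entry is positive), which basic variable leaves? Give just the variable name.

Ratios: row 1 (b): entry -1/2 ≤ 0, skip; row 2 (s2): 27/4 = 27/4; row 3 (s3): (33/2)/(3/2) = 11; row 4 (s4): 40/4 = 10.
Minimum ratio 27/4 is in the s2 row, so s2 leaves.

s2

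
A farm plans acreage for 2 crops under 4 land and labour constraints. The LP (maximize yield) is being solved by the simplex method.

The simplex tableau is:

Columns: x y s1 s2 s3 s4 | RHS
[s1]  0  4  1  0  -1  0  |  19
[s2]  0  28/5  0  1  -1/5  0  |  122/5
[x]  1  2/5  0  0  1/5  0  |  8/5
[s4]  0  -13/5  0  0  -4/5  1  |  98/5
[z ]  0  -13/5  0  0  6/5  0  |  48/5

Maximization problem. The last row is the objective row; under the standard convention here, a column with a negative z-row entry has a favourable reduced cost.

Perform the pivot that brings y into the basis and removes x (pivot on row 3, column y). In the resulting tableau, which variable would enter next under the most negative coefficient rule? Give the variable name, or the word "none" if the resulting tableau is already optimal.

Pivot element 2/5. New z-row = old z-row − (-13/5)·(row 3/(2/5)).
Updated z-row coefficients: x: 13/2, y: 0, s1: 0, s2: 0, s3: 5/2, s4: 0.
No coefficient is strictly negative; the tableau after this pivot is optimal.

none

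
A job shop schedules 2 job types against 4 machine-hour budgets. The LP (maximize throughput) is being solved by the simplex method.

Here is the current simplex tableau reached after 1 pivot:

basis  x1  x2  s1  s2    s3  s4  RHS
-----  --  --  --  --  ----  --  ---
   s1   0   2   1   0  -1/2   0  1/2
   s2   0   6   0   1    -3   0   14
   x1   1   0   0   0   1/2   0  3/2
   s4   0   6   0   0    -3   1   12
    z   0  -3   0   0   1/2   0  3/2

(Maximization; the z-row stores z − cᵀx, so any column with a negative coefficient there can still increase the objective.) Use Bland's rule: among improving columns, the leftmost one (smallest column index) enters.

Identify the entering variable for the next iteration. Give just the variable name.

Objective-row coefficients: x1: 0, x2: -3, s1: 0, s2: 0, s3: 1/2, s4: 0.
Improving columns: x2. Bland's rule picks the smallest column index → x2.

x2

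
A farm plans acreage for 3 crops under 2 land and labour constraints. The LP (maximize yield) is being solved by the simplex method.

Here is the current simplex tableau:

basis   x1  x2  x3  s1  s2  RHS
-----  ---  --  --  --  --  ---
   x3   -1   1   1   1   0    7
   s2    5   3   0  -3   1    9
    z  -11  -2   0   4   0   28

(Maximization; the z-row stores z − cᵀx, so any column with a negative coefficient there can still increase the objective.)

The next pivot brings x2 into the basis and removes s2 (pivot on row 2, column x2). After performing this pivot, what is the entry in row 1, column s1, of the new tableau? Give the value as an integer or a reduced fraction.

Pivot element is row 2, column x2: 3.
Normalize row 2: new (row 2, s1) = (-3)/3 = -1.
row 1 ← row 1 − 1·(new row 2): 1 − 1·(-1) = 2.

2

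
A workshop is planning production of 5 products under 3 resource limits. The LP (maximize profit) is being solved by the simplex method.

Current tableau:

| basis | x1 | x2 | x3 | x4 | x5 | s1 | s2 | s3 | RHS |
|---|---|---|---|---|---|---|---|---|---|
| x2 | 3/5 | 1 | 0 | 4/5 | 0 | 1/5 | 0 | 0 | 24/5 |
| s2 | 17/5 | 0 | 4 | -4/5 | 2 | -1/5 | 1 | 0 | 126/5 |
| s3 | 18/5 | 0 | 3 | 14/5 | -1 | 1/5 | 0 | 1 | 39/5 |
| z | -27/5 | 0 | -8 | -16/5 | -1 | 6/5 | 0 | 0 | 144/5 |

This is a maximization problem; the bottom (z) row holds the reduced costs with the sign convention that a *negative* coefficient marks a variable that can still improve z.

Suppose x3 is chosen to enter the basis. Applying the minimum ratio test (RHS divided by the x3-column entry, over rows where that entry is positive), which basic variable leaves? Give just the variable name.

Ratios: row 1 (x2): entry 0 ≤ 0, skip; row 2 (s2): (126/5)/4 = 63/10; row 3 (s3): (39/5)/3 = 13/5.
Minimum ratio 13/5 is in the s3 row, so s3 leaves.

s3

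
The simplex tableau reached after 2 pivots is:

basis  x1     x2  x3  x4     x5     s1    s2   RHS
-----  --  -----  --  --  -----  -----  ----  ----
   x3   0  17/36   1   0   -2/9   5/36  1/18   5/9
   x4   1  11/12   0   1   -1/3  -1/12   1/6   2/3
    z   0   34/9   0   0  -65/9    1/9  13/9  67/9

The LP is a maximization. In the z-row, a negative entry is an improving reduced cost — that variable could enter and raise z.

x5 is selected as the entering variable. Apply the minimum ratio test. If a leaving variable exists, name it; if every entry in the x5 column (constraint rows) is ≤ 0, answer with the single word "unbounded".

x5-column entries: row 1: -2/9, row 2: -1/3. All ≤ 0, so x5 can increase without bound; the LP is unbounded in this direction.

unbounded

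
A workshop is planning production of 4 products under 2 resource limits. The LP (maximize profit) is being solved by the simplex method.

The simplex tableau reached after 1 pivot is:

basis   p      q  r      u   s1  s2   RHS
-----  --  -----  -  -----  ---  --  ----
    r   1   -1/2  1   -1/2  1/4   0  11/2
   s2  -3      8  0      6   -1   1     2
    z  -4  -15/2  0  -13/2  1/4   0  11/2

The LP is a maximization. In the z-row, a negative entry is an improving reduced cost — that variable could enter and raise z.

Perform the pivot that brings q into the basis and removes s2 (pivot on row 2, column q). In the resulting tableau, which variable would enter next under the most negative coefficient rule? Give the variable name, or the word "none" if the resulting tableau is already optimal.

p

Pivot element 8. New z-row = old z-row − (-15/2)·(row 2/8).
Updated z-row coefficients: p: -109/16, q: 0, r: 0, u: -7/8, s1: -11/16, s2: 15/16.
The most negative is -109/16 in column p, so p would enter next.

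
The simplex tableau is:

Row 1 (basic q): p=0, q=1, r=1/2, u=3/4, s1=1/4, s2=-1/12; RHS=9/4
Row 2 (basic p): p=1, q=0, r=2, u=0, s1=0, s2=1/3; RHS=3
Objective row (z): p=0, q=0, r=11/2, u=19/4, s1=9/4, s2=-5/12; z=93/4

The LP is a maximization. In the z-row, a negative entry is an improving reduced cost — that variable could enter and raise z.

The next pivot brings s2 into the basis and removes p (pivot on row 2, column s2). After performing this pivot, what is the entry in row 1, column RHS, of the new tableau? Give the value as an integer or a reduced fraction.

3

Pivot element is row 2, column s2: 1/3.
Normalize row 2: new (row 2, RHS) = 3/(1/3) = 9.
row 1 ← row 1 − (-1/12)·(new row 2): 9/4 − (-1/12)·9 = 3.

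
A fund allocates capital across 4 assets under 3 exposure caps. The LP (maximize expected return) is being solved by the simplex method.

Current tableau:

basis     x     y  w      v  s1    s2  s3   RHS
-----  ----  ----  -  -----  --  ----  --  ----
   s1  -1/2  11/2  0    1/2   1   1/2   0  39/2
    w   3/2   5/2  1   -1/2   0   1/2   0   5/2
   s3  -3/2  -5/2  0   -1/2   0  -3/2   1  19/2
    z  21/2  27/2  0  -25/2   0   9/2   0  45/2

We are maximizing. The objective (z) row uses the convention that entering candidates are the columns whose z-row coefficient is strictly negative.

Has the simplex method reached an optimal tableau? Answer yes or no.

no

Column v has objective-row coefficient -25/2, which is negative; an improving pivot exists, so not yet optimal.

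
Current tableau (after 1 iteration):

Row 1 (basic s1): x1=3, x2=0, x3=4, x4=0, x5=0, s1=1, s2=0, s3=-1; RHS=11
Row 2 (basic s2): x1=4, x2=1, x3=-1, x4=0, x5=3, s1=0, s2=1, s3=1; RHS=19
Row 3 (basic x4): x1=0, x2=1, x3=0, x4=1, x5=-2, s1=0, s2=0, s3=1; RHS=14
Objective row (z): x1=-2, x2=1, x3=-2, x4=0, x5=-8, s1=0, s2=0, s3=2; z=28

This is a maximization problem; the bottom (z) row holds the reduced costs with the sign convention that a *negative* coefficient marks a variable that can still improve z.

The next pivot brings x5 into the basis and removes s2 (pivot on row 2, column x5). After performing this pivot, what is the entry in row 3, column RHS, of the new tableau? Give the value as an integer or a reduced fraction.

Pivot element is row 2, column x5: 3.
Normalize row 2: new (row 2, RHS) = 19/3 = 19/3.
row 3 ← row 3 − (-2)·(new row 2): 14 − (-2)·(19/3) = 80/3.

80/3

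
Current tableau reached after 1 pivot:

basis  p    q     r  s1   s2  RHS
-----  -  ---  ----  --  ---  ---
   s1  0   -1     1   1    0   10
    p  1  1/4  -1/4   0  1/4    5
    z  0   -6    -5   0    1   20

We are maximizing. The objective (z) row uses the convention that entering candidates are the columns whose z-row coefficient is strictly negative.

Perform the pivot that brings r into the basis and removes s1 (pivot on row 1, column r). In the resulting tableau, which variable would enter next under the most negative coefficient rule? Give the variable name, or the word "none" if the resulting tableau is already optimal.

q

Pivot element 1. New z-row = old z-row − (-5)·(row 1/1).
Updated z-row coefficients: p: 0, q: -11, r: 0, s1: 5, s2: 1.
The most negative is -11 in column q, so q would enter next.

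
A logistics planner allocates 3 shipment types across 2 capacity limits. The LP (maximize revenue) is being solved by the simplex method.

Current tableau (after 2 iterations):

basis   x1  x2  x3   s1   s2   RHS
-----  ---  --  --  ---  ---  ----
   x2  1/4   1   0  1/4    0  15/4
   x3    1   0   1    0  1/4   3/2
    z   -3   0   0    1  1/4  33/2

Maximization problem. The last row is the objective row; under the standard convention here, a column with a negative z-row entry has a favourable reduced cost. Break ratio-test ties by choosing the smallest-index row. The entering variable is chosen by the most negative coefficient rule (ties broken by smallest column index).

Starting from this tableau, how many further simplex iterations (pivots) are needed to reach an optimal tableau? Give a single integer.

pivot: x1 in, x3 out → z = 21
No improving column remains; optimal.

1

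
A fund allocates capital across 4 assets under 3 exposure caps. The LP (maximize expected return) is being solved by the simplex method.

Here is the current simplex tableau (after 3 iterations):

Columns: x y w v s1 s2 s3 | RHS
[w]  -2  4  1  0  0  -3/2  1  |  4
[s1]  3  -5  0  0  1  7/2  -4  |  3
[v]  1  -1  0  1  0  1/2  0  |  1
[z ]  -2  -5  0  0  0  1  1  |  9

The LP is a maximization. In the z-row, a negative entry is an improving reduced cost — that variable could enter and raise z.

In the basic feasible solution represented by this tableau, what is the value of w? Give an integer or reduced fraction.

4

w is basic (row 1); its value is the RHS of that row: 4.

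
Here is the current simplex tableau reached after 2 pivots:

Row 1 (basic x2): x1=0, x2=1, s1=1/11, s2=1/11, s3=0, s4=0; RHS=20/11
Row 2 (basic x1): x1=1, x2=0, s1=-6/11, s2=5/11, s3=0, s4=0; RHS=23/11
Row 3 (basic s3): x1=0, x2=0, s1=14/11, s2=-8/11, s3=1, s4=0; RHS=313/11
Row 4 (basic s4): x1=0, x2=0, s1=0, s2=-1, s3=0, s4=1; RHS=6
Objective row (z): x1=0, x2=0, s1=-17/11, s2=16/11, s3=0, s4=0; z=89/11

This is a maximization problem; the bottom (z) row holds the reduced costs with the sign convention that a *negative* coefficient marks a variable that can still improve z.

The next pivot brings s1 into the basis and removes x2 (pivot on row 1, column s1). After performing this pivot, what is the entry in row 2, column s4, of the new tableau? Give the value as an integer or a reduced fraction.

Pivot element is row 1, column s1: 1/11.
Normalize row 1: new (row 1, s4) = 0/(1/11) = 0.
row 2 ← row 2 − (-6/11)·(new row 1): 0 − (-6/11)·0 = 0.

0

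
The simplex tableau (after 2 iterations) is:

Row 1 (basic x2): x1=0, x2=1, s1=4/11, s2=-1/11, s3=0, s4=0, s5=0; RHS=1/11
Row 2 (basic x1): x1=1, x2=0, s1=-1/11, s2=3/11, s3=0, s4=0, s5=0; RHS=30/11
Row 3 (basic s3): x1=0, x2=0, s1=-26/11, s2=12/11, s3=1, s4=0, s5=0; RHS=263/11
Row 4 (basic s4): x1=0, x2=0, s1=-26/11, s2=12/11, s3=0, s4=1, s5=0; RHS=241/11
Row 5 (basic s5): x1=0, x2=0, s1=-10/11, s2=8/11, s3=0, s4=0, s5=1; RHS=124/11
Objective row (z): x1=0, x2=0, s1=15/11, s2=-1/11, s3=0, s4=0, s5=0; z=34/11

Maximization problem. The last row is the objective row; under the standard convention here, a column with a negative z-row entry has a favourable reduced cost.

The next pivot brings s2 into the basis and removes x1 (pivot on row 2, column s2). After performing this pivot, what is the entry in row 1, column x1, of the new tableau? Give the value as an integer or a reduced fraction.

Pivot element is row 2, column s2: 3/11.
Normalize row 2: new (row 2, x1) = 1/(3/11) = 11/3.
row 1 ← row 1 − (-1/11)·(new row 2): 0 − (-1/11)·(11/3) = 1/3.

1/3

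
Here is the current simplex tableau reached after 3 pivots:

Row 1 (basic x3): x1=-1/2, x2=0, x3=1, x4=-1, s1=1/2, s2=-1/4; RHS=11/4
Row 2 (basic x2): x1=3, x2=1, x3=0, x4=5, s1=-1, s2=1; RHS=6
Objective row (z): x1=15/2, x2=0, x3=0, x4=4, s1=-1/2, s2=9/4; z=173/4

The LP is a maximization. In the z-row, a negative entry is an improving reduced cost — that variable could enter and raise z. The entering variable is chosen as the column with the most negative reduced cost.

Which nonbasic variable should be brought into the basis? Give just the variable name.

s1

Objective-row coefficients: x1: 15/2, x2: 0, x3: 0, x4: 4, s1: -1/2, s2: 9/4.
The most negative is -1/2 in column s1, so s1 enters.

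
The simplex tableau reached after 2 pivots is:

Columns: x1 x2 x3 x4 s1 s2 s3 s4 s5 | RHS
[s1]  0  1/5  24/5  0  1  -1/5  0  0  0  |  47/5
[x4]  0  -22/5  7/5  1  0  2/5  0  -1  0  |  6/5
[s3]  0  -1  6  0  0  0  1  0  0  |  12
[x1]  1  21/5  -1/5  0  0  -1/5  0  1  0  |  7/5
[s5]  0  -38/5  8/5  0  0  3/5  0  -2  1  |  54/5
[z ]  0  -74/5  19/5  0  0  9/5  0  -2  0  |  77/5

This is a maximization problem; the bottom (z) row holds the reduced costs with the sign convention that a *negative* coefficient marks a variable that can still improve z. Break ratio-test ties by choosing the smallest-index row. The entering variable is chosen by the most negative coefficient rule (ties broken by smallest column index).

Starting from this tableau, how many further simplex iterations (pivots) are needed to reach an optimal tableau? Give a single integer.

pivot: x2 in, x1 out → z = 61/3
No improving column remains; optimal.

1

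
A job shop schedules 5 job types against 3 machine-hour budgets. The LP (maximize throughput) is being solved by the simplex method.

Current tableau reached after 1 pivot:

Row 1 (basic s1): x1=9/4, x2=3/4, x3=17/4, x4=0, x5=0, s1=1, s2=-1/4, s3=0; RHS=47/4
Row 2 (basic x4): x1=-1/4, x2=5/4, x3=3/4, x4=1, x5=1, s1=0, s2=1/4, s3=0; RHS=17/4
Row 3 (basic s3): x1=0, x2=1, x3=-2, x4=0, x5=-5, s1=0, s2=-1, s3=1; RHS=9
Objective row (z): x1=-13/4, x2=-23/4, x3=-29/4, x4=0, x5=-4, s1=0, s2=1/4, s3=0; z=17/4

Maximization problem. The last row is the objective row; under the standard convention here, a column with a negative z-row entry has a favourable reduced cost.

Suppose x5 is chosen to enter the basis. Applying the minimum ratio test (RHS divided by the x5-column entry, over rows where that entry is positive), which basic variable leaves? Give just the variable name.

x4

Ratios: row 1 (s1): entry 0 ≤ 0, skip; row 2 (x4): (17/4)/1 = 17/4; row 3 (s3): entry -5 ≤ 0, skip.
Minimum ratio 17/4 is in the x4 row, so x4 leaves.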